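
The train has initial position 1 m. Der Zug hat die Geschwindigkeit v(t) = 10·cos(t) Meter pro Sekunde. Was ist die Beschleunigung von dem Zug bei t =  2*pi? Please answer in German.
Um dies zu lösen, müssen wir 1 Ableitung unserer Gleichung für die Geschwindigkeit v(t) = 10·cos(t) nehmen. Durch Ableiten von der Geschwindigkeit erhalten wir die Beschleunigung: a(t) = -10·sin(t). Mit a(t) = -10·sin(t) und Einsetzen von t = 2*pi, finden wir a = 0.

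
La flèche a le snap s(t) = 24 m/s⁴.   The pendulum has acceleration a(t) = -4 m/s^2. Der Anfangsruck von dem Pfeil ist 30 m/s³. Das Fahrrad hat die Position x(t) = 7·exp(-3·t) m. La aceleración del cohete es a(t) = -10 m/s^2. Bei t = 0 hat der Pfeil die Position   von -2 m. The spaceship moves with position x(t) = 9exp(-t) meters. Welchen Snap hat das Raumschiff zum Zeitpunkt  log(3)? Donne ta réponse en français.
En partant de la position x(t) = 9·exp(-t), nous prenons 4 dérivées. En dérivant la position, nous obtenons la vitesse: v(t) = -9·exp(-t). En prenant d/dt de v(t), nous trouvons a(t) = 9·exp(-t). En prenant d/dt de a(t), nous trouvons j(t) = -9·exp(-t). En prenant d/dt de j(t), nous trouvons s(t) = 9·exp(-t). De l'équation du snap s(t) = 9·exp(-t), nous substituons t = log(3) pour obtenir s = 3.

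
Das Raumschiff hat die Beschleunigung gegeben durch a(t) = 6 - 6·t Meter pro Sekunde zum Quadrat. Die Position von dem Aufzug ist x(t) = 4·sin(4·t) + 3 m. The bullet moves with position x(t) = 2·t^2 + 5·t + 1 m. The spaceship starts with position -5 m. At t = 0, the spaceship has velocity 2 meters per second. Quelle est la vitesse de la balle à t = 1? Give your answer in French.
Nous devons dériver notre équation de la position x(t) = 2·t^2 + 5·t + 1 1 fois. La dérivée de la position donne la vitesse: v(t) = 4·t + 5. En utilisant v(t) = 4·t + 5 et en substituant t = 1, nous trouvons v = 9.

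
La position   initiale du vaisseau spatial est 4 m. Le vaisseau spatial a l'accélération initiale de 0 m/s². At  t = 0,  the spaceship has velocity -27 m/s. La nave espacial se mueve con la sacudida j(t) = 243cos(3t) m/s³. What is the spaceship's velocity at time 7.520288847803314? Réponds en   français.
Nous devons intégrer notre équation du jerk j(t) = 243·cos(3·t) 2 fois. L'intégrale du jerk, avec a(0) = 0, donne l'accélération: a(t) = 81·sin(3·t). La primitive de l'accélération, avec v(0) = -27, donne la vitesse: v(t) = -27·cos(3·t). De l'équation de la vitesse v(t) = -27·cos(3·t), nous substituons t = 7.520288847803314 pour obtenir v = 22.7354346458418.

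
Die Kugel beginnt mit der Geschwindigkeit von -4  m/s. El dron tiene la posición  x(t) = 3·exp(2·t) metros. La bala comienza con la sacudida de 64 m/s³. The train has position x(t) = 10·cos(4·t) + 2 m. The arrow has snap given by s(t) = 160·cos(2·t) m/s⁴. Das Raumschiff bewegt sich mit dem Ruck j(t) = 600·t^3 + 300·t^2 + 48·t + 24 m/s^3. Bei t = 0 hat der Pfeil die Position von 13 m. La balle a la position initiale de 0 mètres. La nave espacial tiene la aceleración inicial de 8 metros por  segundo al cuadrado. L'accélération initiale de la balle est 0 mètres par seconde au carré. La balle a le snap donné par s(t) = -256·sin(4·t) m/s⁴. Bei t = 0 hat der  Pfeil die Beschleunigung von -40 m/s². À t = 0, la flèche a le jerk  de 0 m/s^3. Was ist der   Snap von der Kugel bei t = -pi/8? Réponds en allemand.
Wir haben den Snap s(t) = -256·sin(4·t). Durch Einsetzen von t = -pi/8: s(-pi/8) = 256.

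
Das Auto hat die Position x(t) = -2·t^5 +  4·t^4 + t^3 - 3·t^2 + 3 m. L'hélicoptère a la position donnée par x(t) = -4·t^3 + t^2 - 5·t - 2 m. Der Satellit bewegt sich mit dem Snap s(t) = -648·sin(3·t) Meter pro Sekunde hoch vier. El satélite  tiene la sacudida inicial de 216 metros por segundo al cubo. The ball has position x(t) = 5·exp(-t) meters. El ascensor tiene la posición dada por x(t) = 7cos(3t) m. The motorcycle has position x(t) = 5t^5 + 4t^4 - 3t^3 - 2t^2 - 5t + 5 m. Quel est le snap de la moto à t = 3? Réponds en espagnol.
Para resolver esto, necesitamos tomar 4 derivadas de nuestra ecuación de la posición x(t) = 5·t^5 + 4·t^4 - 3·t^3 - 2·t^2 - 5·t + 5. Derivando la posición, obtenemos la velocidad: v(t) = 25·t^4 + 16·t^3 - 9·t^2 - 4·t - 5. Tomando d/dt de v(t), encontramos a(t) = 100·t^3 + 48·t^2 - 18·t - 4. La derivada de la aceleración da la sacudida: j(t) = 300·t^2 + 96·t - 18. Derivando la sacudida, obtenemos el snap: s(t) = 600·t + 96. De la ecuación del snap s(t) = 600·t + 96, sustituimos t = 3 para obtener s = 1896.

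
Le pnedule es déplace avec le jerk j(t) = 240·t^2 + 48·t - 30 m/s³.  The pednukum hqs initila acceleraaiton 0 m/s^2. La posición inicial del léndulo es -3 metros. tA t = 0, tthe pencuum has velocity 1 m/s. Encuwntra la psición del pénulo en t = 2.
Necesitamos integrar nuestra ecuación de la sacudida j(t) = 240·t^2 + 48·t - 30 3 veces. La integral de la sacudida es la aceleración. Usando a(0) = 0, obtenemos a(t) = 2·t·(40·t^2 + 12·t - 15). La antiderivada de la aceleración, con v(0) = 1, da la velocidad: v(t) = 20·t^4 + 8·t^3 - 15·t^2 + 1. Tomando ∫v(t)dt y aplicando x(0) = -3, encontramos x(t) = 4·t^5 + 2·t^4 - 5·t^3 + t - 3. Tenemos la posición x(t) = 4·t^5 + 2·t^4 - 5·t^3 + t - 3. Sustituyendo t = 2: x(2) = 119.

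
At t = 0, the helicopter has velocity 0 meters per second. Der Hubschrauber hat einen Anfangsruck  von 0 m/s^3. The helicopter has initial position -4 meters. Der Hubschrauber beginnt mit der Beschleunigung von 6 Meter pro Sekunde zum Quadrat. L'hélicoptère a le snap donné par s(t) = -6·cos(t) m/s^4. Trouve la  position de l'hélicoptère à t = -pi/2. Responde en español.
Debemos encontrar la integral de nuestra ecuación del snap s(t) = -6·cos(t) 4 veces. La integral del snap es la sacudida. Usando j(0) = 0, obtenemos j(t) = -6·sin(t). La antiderivada de la sacudida, con a(0) = 6, da la aceleración: a(t) = 6·cos(t). Integrando la aceleración y usando la condición inicial v(0) = 0, obtenemos v(t) = 6·sin(t). Integrando la velocidad y usando la condición inicial x(0) = -4, obtenemos x(t) = 2 - 6·cos(t). Tenemos la posición x(t) = 2 - 6·cos(t). Sustituyendo t = -pi/2: x(-pi/2) = 2.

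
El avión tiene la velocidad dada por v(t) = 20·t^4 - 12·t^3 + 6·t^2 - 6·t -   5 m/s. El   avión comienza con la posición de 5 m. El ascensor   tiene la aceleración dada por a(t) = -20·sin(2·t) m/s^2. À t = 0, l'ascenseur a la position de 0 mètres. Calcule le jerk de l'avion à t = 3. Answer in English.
We must differentiate our velocity equation v(t) = 20·t^4 - 12·t^3 + 6·t^2 - 6·t - 5 2 times. Taking d/dt of v(t), we find a(t) = 80·t^3 - 36·t^2 + 12·t - 6. The derivative of acceleration gives jerk: j(t) = 240·t^2 - 72·t + 12. We have jerk j(t) = 240·t^2 - 72·t + 12. Substituting t = 3: j(3) = 1956.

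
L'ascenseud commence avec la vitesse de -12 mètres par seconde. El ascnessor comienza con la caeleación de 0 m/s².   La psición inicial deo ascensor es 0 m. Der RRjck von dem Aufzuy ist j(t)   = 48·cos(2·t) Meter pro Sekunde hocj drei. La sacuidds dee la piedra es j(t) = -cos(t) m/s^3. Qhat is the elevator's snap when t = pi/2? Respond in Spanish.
Para resolver esto, necesitamos tomar 1 derivada de nuestra ecuación de la sacudida j(t) = 48·cos(2·t). La derivada de la sacudida da el snap: s(t) = -96·sin(2·t). Usando s(t) = -96·sin(2·t) y sustituyendo t = pi/2, encontramos s = 0.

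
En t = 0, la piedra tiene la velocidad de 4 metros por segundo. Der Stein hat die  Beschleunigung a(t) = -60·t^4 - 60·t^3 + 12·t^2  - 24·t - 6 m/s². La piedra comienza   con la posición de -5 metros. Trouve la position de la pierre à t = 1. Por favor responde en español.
Necesitamos integrar nuestra ecuación de la aceleración a(t) = -60·t^4 - 60·t^3 + 12·t^2 - 24·t - 6 2 veces. La antiderivada de la aceleración, con v(0) = 4, da la velocidad: v(t) = -12·t^5 - 15·t^4 + 4·t^3 - 12·t^2 - 6·t + 4. Tomando ∫v(t)dt y aplicando x(0) = -5, encontramos x(t) = -2·t^6 - 3·t^5 + t^4 - 4·t^3 - 3·t^2 + 4·t - 5. Tenemos la posición x(t) = -2·t^6 - 3·t^5 + t^4 - 4·t^3 - 3·t^2 + 4·t - 5. Sustituyendo t = 1: x(1) = -12.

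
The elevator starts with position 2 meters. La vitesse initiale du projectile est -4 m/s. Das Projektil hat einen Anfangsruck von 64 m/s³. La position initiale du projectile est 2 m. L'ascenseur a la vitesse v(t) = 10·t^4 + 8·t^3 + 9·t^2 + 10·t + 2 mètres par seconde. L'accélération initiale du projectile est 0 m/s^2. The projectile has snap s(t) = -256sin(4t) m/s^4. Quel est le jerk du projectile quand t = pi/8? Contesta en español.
Partiendo del snap s(t) = -256·sin(4·t), tomamos 1 integral. La integral del snap, con j(0) = 64, da la sacudida: j(t) = 64·cos(4·t). De la ecuación de la sacudida j(t) = 64·cos(4·t), sustituimos t = pi/8 para obtener j = 0.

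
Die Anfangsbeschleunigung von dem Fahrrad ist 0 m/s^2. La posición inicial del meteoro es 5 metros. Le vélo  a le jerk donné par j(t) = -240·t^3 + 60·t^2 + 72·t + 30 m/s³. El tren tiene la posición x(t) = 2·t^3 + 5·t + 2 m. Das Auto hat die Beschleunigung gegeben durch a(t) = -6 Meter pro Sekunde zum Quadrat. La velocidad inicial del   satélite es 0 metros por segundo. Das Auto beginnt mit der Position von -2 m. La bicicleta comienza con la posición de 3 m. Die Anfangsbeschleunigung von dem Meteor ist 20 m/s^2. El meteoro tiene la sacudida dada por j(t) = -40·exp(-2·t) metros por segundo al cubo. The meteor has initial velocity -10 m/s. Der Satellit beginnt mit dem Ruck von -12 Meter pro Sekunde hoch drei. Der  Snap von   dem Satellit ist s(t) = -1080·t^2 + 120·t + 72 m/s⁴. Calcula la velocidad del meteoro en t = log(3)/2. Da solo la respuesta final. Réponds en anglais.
The velocity at t = log(3)/2 is v = -10/3.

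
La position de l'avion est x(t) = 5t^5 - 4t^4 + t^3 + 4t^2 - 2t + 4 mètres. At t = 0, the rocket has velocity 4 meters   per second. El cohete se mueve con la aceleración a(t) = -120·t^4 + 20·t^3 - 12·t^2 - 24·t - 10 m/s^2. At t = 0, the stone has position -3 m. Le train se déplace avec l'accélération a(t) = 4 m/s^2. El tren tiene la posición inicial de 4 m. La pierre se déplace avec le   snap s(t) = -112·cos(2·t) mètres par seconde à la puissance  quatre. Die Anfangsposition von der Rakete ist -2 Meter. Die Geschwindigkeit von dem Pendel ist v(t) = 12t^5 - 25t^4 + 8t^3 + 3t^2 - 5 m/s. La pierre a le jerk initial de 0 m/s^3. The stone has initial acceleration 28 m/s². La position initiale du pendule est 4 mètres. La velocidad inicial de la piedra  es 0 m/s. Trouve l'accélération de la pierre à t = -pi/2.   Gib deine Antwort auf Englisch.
To solve this, we need to take 2 antiderivatives of our snap equation s(t) = -112·cos(2·t). Integrating snap and using the initial condition j(0) = 0, we get j(t) = -56·sin(2·t). Finding the integral of j(t) and using a(0) = 28: a(t) = 28·cos(2·t). From the given acceleration equation a(t) = 28·cos(2·t), we substitute t = -pi/2 to get a = -28.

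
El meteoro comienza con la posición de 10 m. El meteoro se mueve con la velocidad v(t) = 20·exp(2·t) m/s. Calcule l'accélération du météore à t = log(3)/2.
En partant de la vitesse v(t) = 20·exp(2·t), nous prenons 1 dérivée. En prenant d/dt de v(t), nous trouvons a(t) = 40·exp(2·t). En utilisant a(t) = 40·exp(2·t) et en substituant t = log(3)/2, nous trouvons a = 120.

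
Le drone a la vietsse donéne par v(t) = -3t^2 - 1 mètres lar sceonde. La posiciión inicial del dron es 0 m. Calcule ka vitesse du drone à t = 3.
En utilisant v(t) = -3·t^2 - 1 et en substituant t = 3, nous trouvons v = -28.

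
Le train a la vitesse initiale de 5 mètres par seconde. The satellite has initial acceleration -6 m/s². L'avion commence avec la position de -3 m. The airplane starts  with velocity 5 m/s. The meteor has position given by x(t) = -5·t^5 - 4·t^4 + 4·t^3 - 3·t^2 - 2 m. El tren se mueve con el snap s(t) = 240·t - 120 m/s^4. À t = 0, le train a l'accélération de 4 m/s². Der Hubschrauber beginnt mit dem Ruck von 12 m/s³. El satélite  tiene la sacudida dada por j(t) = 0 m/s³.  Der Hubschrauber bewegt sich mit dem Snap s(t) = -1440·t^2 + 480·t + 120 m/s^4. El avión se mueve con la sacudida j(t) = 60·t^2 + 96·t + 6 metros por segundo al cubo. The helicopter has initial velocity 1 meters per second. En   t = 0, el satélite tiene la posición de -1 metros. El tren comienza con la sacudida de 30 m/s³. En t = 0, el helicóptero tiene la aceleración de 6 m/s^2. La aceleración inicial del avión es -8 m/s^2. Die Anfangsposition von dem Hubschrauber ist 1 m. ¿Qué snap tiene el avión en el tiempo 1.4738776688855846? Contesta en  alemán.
Wir müssen unsere Gleichung für den Ruck j(t) = 60·t^2 + 96·t + 6 1-mal ableiten. Die Ableitung von dem Ruck ergibt den Snap: s(t) = 120·t + 96. Aus der Gleichung für den Snap s(t) = 120·t + 96, setzen wir t = 1.4738776688855846 ein und erhalten s = 272.865320266270.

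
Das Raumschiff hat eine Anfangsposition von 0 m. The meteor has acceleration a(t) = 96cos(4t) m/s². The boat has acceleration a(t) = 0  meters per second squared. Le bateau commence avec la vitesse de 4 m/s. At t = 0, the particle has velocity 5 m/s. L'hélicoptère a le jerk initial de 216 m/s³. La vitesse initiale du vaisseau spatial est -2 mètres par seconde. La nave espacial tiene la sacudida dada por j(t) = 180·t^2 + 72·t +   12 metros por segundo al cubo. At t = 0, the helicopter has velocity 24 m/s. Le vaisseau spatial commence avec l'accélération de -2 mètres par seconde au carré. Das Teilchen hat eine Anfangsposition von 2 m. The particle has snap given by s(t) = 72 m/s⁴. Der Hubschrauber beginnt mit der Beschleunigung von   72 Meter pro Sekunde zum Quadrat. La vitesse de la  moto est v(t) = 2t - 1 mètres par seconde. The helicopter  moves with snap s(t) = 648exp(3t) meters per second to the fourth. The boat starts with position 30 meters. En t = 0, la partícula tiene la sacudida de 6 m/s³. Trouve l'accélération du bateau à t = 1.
Nous avons l'accélération a(t) = 0. En substituant t = 1: a(1) = 0.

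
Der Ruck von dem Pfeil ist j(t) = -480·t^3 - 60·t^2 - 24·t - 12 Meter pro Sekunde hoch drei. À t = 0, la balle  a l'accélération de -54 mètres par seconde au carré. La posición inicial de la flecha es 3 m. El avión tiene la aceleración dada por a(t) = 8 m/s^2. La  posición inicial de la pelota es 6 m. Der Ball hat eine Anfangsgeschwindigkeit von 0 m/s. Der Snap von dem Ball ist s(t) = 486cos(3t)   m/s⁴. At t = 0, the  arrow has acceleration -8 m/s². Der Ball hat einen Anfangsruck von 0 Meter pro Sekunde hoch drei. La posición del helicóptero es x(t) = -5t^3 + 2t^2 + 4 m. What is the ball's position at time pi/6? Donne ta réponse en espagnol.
Debemos encontrar la integral de nuestra ecuación del snap s(t) = 486·cos(3·t) 4 veces. Integrando el snap y usando la condición inicial j(0) = 0, obtenemos j(t) = 162·sin(3·t). Integrando la sacudida y usando la condición inicial a(0) = -54, obtenemos a(t) = -54·cos(3·t). Integrando la aceleración y usando la condición inicial v(0) = 0, obtenemos v(t) = -18·sin(3·t). La antiderivada de la velocidad, con x(0) = 6, da la posición: x(t) = 6·cos(3·t). De la ecuación de la posición x(t) = 6·cos(3·t), sustituimos t = pi/6 para obtener x = 0.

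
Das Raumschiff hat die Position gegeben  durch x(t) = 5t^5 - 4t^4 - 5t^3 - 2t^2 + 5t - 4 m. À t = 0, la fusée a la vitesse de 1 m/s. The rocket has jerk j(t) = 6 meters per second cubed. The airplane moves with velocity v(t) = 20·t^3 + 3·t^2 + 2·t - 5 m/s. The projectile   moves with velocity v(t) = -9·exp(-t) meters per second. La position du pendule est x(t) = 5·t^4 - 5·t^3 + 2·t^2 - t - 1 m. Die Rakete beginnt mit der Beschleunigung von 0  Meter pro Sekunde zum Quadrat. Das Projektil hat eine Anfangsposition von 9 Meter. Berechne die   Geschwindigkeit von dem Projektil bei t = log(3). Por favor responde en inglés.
We have velocity v(t) = -9·exp(-t). Substituting t = log(3): v(log(3)) = -3.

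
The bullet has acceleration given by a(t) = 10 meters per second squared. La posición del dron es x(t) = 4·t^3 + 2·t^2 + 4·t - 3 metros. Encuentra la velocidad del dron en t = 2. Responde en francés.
Pour résoudre ceci, nous devons prendre 1 dérivée de notre équation de la position x(t) = 4·t^3 + 2·t^2 + 4·t - 3. La dérivée de la position donne la vitesse: v(t) = 12·t^2 + 4·t + 4. Nous avons la vitesse v(t) = 12·t^2 + 4·t + 4. En substituant t = 2: v(2) = 60.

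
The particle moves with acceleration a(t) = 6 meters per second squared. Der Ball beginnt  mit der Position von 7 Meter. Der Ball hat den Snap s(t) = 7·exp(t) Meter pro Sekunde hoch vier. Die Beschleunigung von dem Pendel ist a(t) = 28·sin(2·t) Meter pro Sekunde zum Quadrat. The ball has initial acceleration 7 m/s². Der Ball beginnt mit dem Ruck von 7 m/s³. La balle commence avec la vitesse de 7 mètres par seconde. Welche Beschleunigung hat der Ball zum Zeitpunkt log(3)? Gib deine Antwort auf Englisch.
We need to integrate our snap equation s(t) = 7·exp(t) 2 times. The integral of snap is jerk. Using j(0) = 7, we get j(t) = 7·exp(t). The antiderivative of jerk is acceleration. Using a(0) = 7, we get a(t) = 7·exp(t). We have acceleration a(t) = 7·exp(t). Substituting t = log(3): a(log(3)) = 21.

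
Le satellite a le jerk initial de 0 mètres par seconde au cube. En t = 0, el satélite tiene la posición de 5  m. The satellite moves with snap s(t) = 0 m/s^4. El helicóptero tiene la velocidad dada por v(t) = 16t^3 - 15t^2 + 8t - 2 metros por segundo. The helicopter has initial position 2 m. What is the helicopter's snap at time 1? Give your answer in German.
Wir müssen unsere Gleichung für die Geschwindigkeit v(t) = 16·t^3 - 15·t^2 + 8·t - 2 3-mal ableiten. Die Ableitung von der Geschwindigkeit ergibt die Beschleunigung: a(t) = 48·t^2 - 30·t + 8. Die Ableitung von der Beschleunigung ergibt den Ruck: j(t) = 96·t - 30. Mit d/dt von j(t) finden wir s(t) = 96. Mit s(t) = 96 und Einsetzen von t = 1, finden wir s = 96.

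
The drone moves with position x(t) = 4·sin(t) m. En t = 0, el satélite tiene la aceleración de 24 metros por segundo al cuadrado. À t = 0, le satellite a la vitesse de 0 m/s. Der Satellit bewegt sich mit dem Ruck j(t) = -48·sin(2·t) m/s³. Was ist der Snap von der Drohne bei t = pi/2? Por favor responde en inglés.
To solve this, we need to take 4 derivatives of our position equation x(t) = 4·sin(t). Differentiating position, we get velocity: v(t) = 4·cos(t). Taking d/dt of v(t), we find a(t) = -4·sin(t). Taking d/dt of a(t), we find j(t) = -4·cos(t). Taking d/dt of j(t), we find s(t) = 4·sin(t). From the given snap equation s(t) = 4·sin(t), we substitute t = pi/2 to get s = 4.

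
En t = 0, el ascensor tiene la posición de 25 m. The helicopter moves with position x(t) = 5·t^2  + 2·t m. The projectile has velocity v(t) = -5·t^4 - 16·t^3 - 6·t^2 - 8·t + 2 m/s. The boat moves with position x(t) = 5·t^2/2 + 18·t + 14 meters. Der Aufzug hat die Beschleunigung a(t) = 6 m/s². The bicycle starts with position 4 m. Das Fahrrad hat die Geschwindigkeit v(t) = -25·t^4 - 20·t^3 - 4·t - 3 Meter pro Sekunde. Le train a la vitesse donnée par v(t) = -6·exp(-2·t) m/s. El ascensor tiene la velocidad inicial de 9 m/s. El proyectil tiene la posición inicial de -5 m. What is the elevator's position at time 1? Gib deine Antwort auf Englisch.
We must find the antiderivative of our acceleration equation a(t) = 6 2 times. The integral of acceleration, with v(0) = 9, gives velocity: v(t) = 6·t + 9. Integrating velocity and using the initial condition x(0) = 25, we get x(t) = 3·t^2 + 9·t + 25. Using x(t) = 3·t^2 + 9·t + 25 and substituting t = 1, we find x = 37.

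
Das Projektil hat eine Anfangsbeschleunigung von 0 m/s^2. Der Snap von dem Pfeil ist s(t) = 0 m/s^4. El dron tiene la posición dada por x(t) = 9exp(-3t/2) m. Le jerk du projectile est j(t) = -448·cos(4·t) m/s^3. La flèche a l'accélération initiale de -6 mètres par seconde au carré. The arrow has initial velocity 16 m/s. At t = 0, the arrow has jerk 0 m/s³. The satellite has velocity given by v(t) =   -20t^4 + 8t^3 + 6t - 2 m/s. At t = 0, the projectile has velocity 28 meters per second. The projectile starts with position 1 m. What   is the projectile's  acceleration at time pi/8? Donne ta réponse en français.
Nous devons trouver l'intégrale de notre équation du jerk j(t) = -448·cos(4·t) 1 fois. L'intégrale du jerk est l'accélération. En utilisant a(0) = 0, nous obtenons a(t) = -112·sin(4·t). En utilisant a(t) = -112·sin(4·t) et en substituant t = pi/8, nous trouvons a = -112.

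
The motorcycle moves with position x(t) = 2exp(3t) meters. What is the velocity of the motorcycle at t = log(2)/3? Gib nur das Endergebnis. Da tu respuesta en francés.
La vitesse à t = log(2)/3 est v = 12.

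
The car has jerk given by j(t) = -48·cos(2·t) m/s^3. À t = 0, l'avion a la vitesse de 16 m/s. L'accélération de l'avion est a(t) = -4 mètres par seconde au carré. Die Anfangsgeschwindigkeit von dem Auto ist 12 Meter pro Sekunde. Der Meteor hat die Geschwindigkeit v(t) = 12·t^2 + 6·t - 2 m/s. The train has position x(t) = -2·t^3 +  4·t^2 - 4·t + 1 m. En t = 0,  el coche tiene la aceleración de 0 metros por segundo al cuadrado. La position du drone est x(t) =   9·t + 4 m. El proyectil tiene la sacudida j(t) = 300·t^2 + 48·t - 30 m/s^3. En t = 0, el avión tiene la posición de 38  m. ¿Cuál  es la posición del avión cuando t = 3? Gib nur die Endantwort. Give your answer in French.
La position à t = 3 est x = 68.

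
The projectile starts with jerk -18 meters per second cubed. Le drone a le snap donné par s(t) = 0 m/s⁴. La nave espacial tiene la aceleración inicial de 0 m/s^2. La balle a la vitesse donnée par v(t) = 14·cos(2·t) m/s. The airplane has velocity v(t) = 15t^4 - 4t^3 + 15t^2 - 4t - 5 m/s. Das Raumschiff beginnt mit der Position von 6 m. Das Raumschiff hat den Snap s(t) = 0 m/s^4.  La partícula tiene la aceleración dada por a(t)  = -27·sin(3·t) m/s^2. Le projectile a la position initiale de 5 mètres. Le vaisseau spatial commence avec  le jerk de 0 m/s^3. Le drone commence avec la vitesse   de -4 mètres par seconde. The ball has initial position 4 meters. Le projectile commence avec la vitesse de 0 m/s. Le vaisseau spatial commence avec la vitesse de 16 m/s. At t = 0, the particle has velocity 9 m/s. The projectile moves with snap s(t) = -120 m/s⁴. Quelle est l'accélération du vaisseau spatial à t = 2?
Nous devons trouver la primitive de notre équation du snap s(t) = 0 2 fois. En prenant ∫s(t)dt et en appliquant j(0) = 0, nous trouvons j(t) = 0. L'intégrale du jerk est l'accélération. En utilisant a(0) = 0, nous obtenons a(t) = 0. En utilisant a(t) = 0 et en substituant t = 2, nous trouvons a = 0.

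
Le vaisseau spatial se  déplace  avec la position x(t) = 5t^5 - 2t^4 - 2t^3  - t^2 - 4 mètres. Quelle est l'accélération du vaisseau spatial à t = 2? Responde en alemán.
Um dies zu lösen, müssen wir 2 Ableitungen unserer Gleichung für die Position x(t) = 5·t^5 - 2·t^4 - 2·t^3 - t^2 - 4 nehmen. Mit d/dt von x(t) finden wir v(t) = 25·t^4 - 8·t^3 - 6·t^2 - 2·t. Durch Ableiten von der Geschwindigkeit erhalten wir die Beschleunigung: a(t) = 100·t^3 - 24·t^2 - 12·t - 2. Mit a(t) = 100·t^3 - 24·t^2 - 12·t - 2 und Einsetzen von t = 2, finden wir a = 678.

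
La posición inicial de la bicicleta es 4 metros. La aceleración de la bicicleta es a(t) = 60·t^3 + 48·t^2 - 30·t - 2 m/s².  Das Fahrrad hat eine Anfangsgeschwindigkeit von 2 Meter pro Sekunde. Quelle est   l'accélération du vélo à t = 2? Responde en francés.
De l'équation de l'accélération a(t) = 60·t^3 + 48·t^2 - 30·t - 2, nous substituons t = 2 pour obtenir a = 610.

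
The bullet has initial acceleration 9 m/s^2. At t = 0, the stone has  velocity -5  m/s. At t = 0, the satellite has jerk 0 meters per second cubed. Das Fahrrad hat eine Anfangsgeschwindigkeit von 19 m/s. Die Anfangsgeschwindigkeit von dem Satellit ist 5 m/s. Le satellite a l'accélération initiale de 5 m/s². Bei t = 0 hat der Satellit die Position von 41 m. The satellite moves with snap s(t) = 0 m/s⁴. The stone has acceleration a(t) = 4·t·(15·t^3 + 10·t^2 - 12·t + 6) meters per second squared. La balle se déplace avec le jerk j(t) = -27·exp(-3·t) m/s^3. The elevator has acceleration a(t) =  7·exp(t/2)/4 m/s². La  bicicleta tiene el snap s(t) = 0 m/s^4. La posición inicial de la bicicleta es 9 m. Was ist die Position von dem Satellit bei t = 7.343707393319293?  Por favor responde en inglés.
To find the answer, we compute 4 antiderivatives of s(t) = 0. The integral of snap is jerk. Using j(0) = 0, we get j(t) = 0. The integral of jerk is acceleration. Using a(0) = 5, we get a(t) = 5. Taking ∫a(t)dt and applying v(0) = 5, we find v(t) = 5·t + 5. The antiderivative of velocity, with x(0) = 41, gives position: x(t) = 5·t^2/2 + 5·t + 41. We have position x(t) = 5·t^2/2 + 5·t + 41. Substituting t = 7.343707393319293: x(7.343707393319293) = 212.543632663328.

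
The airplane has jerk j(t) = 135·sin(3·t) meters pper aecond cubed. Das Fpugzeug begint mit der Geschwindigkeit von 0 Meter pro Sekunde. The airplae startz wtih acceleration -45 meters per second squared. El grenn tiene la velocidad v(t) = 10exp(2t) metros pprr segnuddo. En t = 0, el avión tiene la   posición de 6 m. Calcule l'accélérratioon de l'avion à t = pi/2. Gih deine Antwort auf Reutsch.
Ausgehend von dem Ruck j(t) = 135·sin(3·t), nehmen wir 1 Integral. Mit ∫j(t)dt und Anwendung von a(0) = -45, finden wir a(t) = -45·cos(3·t). Aus der Gleichung für die Beschleunigung a(t) = -45·cos(3·t), setzen wir t = pi/2 ein und erhalten a = 0.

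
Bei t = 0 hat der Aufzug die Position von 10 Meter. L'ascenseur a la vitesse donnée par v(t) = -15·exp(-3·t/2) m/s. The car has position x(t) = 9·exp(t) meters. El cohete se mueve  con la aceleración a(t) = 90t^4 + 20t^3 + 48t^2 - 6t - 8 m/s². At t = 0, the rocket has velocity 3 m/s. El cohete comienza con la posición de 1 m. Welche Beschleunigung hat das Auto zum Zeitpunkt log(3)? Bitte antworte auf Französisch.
En partant de la position x(t) = 9·exp(t), nous prenons 2 dérivées. En prenant d/dt de x(t), nous trouvons v(t) = 9·exp(t). En prenant d/dt de v(t), nous trouvons a(t) = 9·exp(t). Nous avons l'accélération a(t) = 9·exp(t). En substituant t = log(3): a(log(3)) = 27.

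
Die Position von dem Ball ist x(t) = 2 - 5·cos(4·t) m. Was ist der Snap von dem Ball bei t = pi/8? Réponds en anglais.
Starting from position x(t) = 2 - 5·cos(4·t), we take 4 derivatives. The derivative of position gives velocity: v(t) = 20·sin(4·t). Differentiating velocity, we get acceleration: a(t) = 80·cos(4·t). Differentiating acceleration, we get jerk: j(t) = -320·sin(4·t). The derivative of jerk gives snap: s(t) = -1280·cos(4·t). Using s(t) = -1280·cos(4·t) and substituting t = pi/8, we find s = 0.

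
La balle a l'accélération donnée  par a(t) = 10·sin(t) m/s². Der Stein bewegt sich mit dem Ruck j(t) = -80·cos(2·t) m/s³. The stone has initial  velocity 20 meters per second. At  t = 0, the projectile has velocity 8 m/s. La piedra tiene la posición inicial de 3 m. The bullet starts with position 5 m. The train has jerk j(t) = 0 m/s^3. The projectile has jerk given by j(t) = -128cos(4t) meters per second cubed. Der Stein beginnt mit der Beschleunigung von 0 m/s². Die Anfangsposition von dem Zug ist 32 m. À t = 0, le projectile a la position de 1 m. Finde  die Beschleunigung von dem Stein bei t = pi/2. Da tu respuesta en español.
Necesitamos integrar nuestra ecuación de la sacudida j(t) = -80·cos(2·t) 1 vez. La antiderivada de la sacudida, con a(0) = 0, da la aceleración: a(t) = -40·sin(2·t). Usando a(t) = -40·sin(2·t) y sustituyendo t = pi/2, encontramos a = 0.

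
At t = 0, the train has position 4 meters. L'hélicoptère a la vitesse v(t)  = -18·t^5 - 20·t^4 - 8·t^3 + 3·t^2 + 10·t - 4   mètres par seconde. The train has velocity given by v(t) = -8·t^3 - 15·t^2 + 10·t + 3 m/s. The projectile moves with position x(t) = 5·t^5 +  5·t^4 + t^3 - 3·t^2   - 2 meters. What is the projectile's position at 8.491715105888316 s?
Using x(t) = 5·t^5 + 5·t^4 + t^3 - 3·t^2 - 2 and substituting t = 8.491715105888316, we find x = 247166.275520791.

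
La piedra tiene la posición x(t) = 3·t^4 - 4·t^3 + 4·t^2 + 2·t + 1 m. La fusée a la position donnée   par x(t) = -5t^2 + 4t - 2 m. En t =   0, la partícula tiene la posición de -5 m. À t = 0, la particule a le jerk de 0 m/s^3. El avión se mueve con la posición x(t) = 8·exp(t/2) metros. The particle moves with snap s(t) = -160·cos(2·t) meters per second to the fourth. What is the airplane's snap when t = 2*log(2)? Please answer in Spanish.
Partiendo de la posición x(t) = 8·exp(t/2), tomamos 4 derivadas. La derivada de la posición da la velocidad: v(t) = 4·exp(t/2). La derivada de la velocidad da la aceleración: a(t) = 2·exp(t/2). La derivada de la aceleración da la sacudida: j(t) = exp(t/2). Tomando d/dt de j(t), encontramos s(t) = exp(t/2)/2. Usando s(t) = exp(t/2)/2 y sustituyendo t = 2*log(2), encontramos s = 1.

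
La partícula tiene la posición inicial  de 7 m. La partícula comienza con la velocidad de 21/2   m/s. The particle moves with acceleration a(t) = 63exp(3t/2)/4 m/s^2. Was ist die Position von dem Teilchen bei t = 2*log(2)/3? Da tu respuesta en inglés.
We need to integrate our acceleration equation a(t) = 63·exp(3·t/2)/4 2 times. Finding the integral of a(t) and using v(0) = 21/2: v(t) = 21·exp(3·t/2)/2. The integral of velocity is position. Using x(0) = 7, we get x(t) = 7·exp(3·t/2). From the given position equation x(t) = 7·exp(3·t/2), we substitute t = 2*log(2)/3 to get x = 14.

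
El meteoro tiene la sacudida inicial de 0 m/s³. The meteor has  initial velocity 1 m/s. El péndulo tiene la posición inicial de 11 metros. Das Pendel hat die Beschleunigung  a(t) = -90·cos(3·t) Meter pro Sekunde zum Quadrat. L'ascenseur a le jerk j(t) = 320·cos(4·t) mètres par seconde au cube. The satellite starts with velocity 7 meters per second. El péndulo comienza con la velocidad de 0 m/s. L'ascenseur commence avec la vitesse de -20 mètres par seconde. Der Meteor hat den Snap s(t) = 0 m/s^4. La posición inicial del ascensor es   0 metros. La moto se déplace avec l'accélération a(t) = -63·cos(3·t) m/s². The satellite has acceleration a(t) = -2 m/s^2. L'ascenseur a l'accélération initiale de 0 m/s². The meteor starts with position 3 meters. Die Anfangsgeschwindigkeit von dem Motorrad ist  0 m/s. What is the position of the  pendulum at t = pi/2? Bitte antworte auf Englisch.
We must find the antiderivative of our acceleration equation a(t) = -90·cos(3·t) 2 times. Finding the integral of a(t) and using v(0) = 0: v(t) = -30·sin(3·t). The antiderivative of velocity is position. Using x(0) = 11, we get x(t) = 10·cos(3·t) + 1. From the given position equation x(t) = 10·cos(3·t) + 1, we substitute t = pi/2 to get x = 1.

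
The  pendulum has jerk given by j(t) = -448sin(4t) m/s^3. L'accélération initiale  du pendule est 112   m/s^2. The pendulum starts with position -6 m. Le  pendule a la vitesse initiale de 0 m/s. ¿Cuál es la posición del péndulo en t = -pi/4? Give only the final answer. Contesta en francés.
À t = -pi/4, x = 8.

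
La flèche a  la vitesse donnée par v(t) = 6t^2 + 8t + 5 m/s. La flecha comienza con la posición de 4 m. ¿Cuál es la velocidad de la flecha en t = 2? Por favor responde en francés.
En utilisant v(t) = 6·t^2 + 8·t + 5 et en substituant t = 2, nous trouvons v = 45.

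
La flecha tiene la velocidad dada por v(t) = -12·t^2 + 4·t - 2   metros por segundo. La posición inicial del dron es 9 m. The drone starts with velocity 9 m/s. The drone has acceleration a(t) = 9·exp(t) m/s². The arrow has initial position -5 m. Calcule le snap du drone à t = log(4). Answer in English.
We must differentiate our acceleration equation a(t) = 9·exp(t) 2 times. Taking d/dt of a(t), we find j(t) = 9·exp(t). The derivative of jerk gives snap: s(t) = 9·exp(t). We have snap s(t) = 9·exp(t). Substituting t = log(4): s(log(4)) = 36.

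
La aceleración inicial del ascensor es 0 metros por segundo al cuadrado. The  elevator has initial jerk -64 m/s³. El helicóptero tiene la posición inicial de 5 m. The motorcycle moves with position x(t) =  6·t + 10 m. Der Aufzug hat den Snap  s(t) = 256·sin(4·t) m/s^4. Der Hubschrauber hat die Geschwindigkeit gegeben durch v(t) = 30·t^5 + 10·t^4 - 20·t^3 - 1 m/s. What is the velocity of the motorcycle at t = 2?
To solve this, we need to take 1 derivative of our position equation x(t) = 6·t + 10. Differentiating position, we get velocity: v(t) = 6. We have velocity v(t) = 6. Substituting t = 2: v(2) = 6.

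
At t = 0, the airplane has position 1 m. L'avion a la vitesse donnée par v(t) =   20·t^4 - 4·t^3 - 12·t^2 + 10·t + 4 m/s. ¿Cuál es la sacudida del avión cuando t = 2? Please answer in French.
Pour résoudre ceci, nous devons prendre 2 dérivées de notre équation de la vitesse v(t) = 20·t^4 - 4·t^3 - 12·t^2 + 10·t + 4. En dérivant la vitesse, nous obtenons l'accélération: a(t) = 80·t^3 - 12·t^2 - 24·t + 10. En dérivant l'accélération, nous obtenons le jerk: j(t) = 240·t^2 - 24·t - 24. De l'équation du jerk j(t) = 240·t^2 - 24·t - 24, nous substituons t = 2 pour obtenir j = 888.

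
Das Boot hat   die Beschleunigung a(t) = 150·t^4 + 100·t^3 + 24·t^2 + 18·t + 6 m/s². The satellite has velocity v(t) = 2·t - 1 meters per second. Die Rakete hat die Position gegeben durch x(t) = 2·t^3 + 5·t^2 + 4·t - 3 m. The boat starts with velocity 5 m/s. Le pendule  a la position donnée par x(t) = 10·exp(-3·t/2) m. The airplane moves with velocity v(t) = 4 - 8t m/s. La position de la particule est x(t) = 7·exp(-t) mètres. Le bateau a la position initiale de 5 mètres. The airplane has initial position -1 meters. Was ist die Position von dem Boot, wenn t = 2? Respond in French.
En partant de l'accélération a(t) = 150·t^4 + 100·t^3 + 24·t^2 + 18·t + 6, nous prenons 2 primitives. En prenant ∫a(t)dt et en appliquant v(0) = 5, nous trouvons v(t) = 30·t^5 + 25·t^4 + 8·t^3 + 9·t^2 + 6·t + 5. En prenant ∫v(t)dt et en appliquant x(0) = 5, nous trouvons x(t) = 5·t^6 + 5·t^5 + 2·t^4 + 3·t^3 + 3·t^2 + 5·t + 5. Nous avons la position x(t) = 5·t^6 + 5·t^5 + 2·t^4 + 3·t^3 + 3·t^2 + 5·t + 5. En substituant t = 2: x(2) = 563.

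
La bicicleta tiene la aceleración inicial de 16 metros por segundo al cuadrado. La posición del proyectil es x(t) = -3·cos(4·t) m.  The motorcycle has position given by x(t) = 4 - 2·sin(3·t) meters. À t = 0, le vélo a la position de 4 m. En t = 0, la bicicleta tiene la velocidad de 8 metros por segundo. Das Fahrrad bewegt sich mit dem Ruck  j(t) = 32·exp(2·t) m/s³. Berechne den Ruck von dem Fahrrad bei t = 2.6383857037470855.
Wir haben den Ruck j(t) = 32·exp(2·t). Durch Einsetzen von t = 2.6383857037470855: j(2.6383857037470855) = 6263.58078094086.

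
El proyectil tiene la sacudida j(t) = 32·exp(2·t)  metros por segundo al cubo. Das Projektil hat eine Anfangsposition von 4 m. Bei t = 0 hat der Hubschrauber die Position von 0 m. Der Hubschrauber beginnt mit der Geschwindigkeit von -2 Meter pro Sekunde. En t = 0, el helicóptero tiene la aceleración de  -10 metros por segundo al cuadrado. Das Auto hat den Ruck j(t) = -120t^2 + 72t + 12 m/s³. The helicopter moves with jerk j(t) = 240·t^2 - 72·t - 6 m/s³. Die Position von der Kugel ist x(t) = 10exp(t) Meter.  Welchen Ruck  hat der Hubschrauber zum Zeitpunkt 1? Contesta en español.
De la ecuación de la sacudida j(t) = 240·t^2 - 72·t - 6, sustituimos t = 1 para obtener j = 162.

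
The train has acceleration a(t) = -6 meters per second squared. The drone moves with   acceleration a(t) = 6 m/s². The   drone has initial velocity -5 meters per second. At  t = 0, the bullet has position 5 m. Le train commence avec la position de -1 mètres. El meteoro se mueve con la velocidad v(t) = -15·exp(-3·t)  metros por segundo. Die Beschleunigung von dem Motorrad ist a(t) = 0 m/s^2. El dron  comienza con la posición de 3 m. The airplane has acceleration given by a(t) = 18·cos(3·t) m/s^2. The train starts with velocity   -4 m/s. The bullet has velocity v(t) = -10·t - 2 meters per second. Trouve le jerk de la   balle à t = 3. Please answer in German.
Um dies zu lösen, müssen wir 2 Ableitungen unserer Gleichung für die Geschwindigkeit v(t) = -10·t - 2 nehmen. Durch Ableiten von der Geschwindigkeit erhalten wir die Beschleunigung: a(t) = -10. Die Ableitung von der Beschleunigung ergibt den Ruck: j(t) = 0. Aus der Gleichung für den Ruck j(t) = 0, setzen wir t = 3 ein und erhalten j = 0.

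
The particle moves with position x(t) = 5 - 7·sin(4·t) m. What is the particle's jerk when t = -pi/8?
To solve this, we need to take 3 derivatives of our position equation x(t) = 5 - 7·sin(4·t). Differentiating position, we get velocity: v(t) = -28·cos(4·t). Differentiating velocity, we get acceleration: a(t) = 112·sin(4·t). Taking d/dt of a(t), we find j(t) = 448·cos(4·t). We have jerk j(t) = 448·cos(4·t). Substituting t = -pi/8: j(-pi/8) = 0.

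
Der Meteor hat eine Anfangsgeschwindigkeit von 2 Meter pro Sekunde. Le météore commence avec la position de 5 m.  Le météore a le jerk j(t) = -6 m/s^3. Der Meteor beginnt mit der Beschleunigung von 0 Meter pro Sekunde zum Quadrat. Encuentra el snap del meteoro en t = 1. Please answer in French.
Nous devons dériver notre équation du jerk j(t) = -6 1 fois. La dérivée du jerk donne le snap: s(t) = 0. De l'équation du snap s(t) = 0, nous substituons t = 1 pour obtenir s = 0.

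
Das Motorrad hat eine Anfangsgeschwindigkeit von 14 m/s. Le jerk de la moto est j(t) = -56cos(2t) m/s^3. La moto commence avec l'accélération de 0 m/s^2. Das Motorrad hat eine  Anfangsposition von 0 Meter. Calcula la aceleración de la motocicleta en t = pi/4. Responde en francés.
Pour résoudre ceci, nous devons prendre 1 intégrale de notre équation du jerk j(t) = -56·cos(2·t). La primitive du jerk, avec a(0) = 0, donne l'accélération: a(t) = -28·sin(2·t). En utilisant a(t) = -28·sin(2·t) et en substituant t = pi/4, nous trouvons a = -28.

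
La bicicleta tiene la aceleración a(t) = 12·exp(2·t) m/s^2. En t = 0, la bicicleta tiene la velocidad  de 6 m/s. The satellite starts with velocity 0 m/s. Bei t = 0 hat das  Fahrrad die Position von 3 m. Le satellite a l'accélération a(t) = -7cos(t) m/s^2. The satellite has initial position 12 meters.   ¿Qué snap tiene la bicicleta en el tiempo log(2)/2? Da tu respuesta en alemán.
Um dies zu lösen, müssen wir 2 Ableitungen unserer Gleichung für die Beschleunigung a(t) = 12·exp(2·t) nehmen. Mit d/dt von a(t) finden wir j(t) = 24·exp(2·t). Die Ableitung von dem Ruck ergibt den Snap: s(t) = 48·exp(2·t). Mit s(t) = 48·exp(2·t) und Einsetzen von t = log(2)/2, finden wir s = 96.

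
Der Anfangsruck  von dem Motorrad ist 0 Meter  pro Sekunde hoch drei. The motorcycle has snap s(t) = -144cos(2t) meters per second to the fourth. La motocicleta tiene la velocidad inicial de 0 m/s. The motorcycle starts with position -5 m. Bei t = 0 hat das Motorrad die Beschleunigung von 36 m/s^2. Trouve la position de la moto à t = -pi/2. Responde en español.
Debemos encontrar la integral de nuestra ecuación del snap s(t) = -144·cos(2·t) 4 veces. La integral del snap es la sacudida. Usando j(0) = 0, obtenemos j(t) = -72·sin(2·t). La integral de la sacudida, con a(0) = 36, da la aceleración: a(t) = 36·cos(2·t). Tomando ∫a(t)dt y aplicando v(0) = 0, encontramos v(t) = 18·sin(2·t). La integral de la velocidad, con x(0) = -5, da la posición: x(t) = 4 - 9·cos(2·t). De la ecuación de la posición x(t) = 4 - 9·cos(2·t), sustituimos t = -pi/2 para obtener x = 13.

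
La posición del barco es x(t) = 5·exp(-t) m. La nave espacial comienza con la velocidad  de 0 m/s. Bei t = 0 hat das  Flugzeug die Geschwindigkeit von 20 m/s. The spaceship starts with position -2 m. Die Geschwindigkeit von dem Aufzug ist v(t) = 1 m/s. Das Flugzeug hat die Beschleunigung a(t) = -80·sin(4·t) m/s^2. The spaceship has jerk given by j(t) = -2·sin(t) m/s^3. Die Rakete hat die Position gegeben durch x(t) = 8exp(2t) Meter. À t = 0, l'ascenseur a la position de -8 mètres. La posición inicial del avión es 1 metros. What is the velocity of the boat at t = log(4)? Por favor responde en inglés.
We must differentiate our position equation x(t) = 5·exp(-t) 1 time. Differentiating position, we get velocity: v(t) = -5·exp(-t). Using v(t) = -5·exp(-t) and substituting t = log(4), we find v = -5/4.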